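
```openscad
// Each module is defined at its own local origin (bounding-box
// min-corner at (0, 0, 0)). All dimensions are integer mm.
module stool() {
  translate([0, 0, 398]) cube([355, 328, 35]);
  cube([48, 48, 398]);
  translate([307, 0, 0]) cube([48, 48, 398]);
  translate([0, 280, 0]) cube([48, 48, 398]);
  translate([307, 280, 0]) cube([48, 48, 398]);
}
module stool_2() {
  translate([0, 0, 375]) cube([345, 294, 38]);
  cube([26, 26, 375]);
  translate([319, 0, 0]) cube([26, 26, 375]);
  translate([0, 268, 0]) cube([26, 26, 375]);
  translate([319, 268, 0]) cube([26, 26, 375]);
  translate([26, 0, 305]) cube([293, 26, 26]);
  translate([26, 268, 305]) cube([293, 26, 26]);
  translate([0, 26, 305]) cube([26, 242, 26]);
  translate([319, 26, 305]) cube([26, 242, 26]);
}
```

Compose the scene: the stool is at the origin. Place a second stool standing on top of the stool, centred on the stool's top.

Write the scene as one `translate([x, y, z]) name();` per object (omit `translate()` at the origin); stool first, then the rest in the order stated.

stool();
translate([5, 17, 433]) stool_2();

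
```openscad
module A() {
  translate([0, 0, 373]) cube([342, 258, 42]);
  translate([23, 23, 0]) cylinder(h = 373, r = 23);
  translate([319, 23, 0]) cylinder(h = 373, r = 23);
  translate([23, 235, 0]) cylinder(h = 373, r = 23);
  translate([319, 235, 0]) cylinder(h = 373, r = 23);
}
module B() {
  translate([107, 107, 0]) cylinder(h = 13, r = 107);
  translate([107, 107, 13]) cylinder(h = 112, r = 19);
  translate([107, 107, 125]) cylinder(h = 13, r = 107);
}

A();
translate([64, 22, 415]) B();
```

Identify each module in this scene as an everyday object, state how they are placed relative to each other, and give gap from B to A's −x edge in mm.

A is a stool. B is a spool. The spool is on top of the stool, centred. The gap from the spool to the stool's −x edge is 64 mm.

The spool's min-x is at 64; the stool's min-x is 0; gap = 64 mm.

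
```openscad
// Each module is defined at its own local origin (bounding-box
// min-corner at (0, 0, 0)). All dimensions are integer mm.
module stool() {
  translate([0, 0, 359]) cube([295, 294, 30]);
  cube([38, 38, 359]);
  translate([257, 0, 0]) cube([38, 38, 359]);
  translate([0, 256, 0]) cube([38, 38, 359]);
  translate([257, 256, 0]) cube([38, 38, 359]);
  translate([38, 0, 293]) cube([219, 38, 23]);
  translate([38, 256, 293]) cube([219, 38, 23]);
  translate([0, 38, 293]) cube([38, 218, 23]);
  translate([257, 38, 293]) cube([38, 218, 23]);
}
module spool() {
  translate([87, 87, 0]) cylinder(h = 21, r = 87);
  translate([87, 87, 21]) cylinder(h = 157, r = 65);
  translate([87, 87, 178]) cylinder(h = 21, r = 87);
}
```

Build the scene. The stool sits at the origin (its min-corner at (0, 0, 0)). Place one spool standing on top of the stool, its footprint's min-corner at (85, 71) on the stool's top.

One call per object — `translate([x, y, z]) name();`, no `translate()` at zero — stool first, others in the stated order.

stool();
translate([85, 71, 389]) spool();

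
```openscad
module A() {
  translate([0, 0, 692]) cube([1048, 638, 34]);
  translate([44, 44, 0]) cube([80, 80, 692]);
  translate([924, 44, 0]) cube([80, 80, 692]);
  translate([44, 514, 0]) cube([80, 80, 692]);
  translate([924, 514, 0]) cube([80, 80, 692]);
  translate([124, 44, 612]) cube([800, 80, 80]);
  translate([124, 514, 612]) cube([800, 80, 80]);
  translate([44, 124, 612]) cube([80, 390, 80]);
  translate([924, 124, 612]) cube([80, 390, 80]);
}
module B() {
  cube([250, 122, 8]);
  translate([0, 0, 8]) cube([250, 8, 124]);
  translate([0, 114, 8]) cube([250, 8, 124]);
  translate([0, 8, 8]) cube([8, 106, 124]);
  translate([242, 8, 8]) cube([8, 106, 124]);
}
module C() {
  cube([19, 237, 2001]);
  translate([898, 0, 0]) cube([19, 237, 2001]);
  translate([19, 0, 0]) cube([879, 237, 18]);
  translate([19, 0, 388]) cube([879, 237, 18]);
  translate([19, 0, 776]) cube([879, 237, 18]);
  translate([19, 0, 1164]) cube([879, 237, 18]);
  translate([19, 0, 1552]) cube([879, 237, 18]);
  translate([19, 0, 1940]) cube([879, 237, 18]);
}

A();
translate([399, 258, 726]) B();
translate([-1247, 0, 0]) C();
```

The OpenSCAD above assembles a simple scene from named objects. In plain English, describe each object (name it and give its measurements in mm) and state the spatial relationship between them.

A is a table: top 1048 mm (x) × 638 mm (y), 34 mm thick, upper face at z = 726 mm, on four 80×80 mm square legs, each inset 44 mm from the nearest pair of top edges, running from z = 0 to the bottom of the top. Four apron rails, 80 mm thick and 80 mm tall, run between adjacent legs with their top edges flush with the underside of the top and their outer faces flush with the legs' outer faces.

B is an open storage box with external size 250×122×132 mm and wall thickness 8 mm (the base is also 8 mm thick). The base covers the whole footprint; the four walls stand on the base, with the y-facing walls full-width and the x-facing walls fitting between their inner faces.

C is a bookshelf 917 mm wide overall, 237 mm deep and 2001 mm tall. The two sides are 19 mm thick vertical panels. 6 horizontal shelves of 18 mm thickness span between the inner faces of the sides; the lowest shelf sits on the floor and shelves are stacked with a clear vertical gap of 370 mm between each pair.

The open box is on top of the table, centred. The bookshelf is on the floor beside the table on its −x side.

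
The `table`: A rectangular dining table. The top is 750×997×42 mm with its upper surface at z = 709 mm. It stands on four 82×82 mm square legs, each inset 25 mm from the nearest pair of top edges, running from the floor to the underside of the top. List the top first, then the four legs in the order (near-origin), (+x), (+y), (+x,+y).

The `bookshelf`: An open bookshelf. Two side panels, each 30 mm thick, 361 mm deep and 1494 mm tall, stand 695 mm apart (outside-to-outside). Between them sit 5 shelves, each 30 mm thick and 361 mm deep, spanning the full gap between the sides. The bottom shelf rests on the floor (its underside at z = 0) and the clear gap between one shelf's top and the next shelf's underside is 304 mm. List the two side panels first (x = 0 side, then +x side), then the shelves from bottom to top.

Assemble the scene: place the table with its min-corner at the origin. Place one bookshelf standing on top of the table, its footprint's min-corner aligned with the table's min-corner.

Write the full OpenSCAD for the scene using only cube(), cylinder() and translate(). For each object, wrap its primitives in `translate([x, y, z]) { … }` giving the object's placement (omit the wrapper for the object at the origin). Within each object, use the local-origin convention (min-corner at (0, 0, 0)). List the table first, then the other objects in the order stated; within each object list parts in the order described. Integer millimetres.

translate([0, 0, 667]) cube([750, 997, 42]);
translate([25, 25, 0]) cube([82, 82, 667]);
translate([643, 25, 0]) cube([82, 82, 667]);
translate([25, 890, 0]) cube([82, 82, 667]);
translate([643, 890, 0]) cube([82, 82, 667]);
translate([0, 0, 709]) {
  cube([30, 361, 1494]);
  translate([665, 0, 0]) cube([30, 361, 1494]);
  translate([30, 0, 0]) cube([635, 361, 30]);
  translate([30, 0, 334]) cube([635, 361, 30]);
  translate([30, 0, 668]) cube([635, 361, 30]);
  translate([30, 0, 1002]) cube([635, 361, 30]);
  translate([30, 0, 1336]) cube([635, 361, 30]);
}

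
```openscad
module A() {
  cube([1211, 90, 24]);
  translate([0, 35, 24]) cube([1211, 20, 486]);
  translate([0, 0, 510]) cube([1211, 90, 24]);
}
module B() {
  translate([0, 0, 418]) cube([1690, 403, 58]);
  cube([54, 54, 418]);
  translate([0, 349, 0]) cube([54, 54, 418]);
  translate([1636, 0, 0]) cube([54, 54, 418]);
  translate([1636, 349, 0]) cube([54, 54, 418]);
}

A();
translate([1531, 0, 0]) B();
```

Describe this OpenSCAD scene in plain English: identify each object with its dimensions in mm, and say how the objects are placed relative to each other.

A is an I-beam lying along x, 1211 mm long. Overall section height 534 mm. Two flanges 90 mm wide (y) and 24 mm thick, one on the floor and one at the top; a web 20 mm thick runs between them, centred on the flange width.

B is a bench: a 1690×403 mm seat slab, 58 mm thick, top at z = 476 mm, on four 54×54 mm square legs flush with the seat corners and standing on z = 0.

The bench is on the floor beside the I-beam on its +x side.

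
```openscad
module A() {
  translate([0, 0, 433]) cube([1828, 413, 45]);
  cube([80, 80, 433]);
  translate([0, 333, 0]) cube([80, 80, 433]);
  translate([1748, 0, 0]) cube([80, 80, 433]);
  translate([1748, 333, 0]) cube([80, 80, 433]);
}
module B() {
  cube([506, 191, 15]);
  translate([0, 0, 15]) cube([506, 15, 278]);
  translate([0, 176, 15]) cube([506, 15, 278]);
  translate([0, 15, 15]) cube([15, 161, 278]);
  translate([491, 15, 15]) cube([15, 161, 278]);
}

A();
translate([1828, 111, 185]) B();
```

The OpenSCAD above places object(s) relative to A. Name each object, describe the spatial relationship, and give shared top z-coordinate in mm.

Both tops at z = 478 mm.

A is a bench. B is an open box. The open box is beside the bench with their tops flush at z = 478. The shared top z-coordinate is 478 mm.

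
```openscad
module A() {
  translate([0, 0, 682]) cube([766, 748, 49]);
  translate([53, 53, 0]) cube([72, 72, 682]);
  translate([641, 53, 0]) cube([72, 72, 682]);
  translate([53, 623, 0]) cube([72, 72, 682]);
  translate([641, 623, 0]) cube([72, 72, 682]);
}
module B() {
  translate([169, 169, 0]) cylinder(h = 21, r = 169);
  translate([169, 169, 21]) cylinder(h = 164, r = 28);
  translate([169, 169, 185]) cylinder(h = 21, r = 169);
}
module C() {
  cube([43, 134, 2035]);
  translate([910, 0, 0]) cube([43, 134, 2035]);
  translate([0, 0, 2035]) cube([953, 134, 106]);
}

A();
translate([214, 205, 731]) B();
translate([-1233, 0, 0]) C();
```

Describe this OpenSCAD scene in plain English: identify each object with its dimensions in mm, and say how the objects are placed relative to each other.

A is a table: top 766 mm (x) × 748 mm (y), 49 mm thick, upper face at z = 731 mm, on four 72×72 mm square legs, each inset 53 mm from the nearest pair of top edges, running from z = 0 to the bottom of the top.

B is a spool: two coaxial disc flanges of radius 169 mm and thickness 21 mm, joined by a core cylinder of radius 28 mm and height 164 mm. The lower flange rests on z = 0 and the three cylinders share a vertical axis.

C is a door frame. The clear opening is 867 mm wide and 2035 mm high. Two 43 mm wide jambs, 134 mm deep, stand either side of the opening from the floor to the top of the opening. A 106 mm thick head sits across the top of both jambs, spanning the full outside width of the frame.

The spool is on top of the table, centred. The door frame is on the floor beside the table on its −x side.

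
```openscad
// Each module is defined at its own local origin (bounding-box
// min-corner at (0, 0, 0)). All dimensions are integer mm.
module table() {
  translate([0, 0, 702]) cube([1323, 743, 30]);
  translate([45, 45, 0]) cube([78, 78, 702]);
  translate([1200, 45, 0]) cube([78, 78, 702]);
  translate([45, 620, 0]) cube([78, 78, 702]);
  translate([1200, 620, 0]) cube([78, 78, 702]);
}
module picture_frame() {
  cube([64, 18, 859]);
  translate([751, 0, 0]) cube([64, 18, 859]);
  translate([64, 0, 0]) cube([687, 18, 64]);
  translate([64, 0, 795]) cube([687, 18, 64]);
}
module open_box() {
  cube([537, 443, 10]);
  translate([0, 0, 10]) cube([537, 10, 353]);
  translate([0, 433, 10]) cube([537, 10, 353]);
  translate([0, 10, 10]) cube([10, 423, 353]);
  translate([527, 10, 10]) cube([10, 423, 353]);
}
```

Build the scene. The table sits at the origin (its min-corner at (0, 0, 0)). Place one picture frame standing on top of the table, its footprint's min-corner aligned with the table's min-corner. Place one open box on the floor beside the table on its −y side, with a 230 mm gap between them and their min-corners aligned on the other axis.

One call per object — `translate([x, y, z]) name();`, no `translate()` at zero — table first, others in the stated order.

table();
translate([0, 0, 732]) picture_frame();
translate([0, -673, 0]) open_box();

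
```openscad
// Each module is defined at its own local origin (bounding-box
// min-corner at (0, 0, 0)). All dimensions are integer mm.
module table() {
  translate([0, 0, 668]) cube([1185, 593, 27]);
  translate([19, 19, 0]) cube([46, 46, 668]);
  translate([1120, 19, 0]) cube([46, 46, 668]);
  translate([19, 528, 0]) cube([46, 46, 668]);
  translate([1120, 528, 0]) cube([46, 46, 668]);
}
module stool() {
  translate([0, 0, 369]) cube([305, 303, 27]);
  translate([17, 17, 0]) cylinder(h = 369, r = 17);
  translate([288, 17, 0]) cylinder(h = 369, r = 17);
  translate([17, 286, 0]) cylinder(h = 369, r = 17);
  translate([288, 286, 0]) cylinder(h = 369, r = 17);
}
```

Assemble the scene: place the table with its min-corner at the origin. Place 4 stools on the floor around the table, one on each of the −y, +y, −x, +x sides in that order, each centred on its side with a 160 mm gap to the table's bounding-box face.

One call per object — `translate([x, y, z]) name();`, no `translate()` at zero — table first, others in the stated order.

table();
translate([440, -463, 0]) stool();
translate([440, 753, 0]) stool();
translate([-465, 145, 0]) stool();
translate([1345, 145, 0]) stool();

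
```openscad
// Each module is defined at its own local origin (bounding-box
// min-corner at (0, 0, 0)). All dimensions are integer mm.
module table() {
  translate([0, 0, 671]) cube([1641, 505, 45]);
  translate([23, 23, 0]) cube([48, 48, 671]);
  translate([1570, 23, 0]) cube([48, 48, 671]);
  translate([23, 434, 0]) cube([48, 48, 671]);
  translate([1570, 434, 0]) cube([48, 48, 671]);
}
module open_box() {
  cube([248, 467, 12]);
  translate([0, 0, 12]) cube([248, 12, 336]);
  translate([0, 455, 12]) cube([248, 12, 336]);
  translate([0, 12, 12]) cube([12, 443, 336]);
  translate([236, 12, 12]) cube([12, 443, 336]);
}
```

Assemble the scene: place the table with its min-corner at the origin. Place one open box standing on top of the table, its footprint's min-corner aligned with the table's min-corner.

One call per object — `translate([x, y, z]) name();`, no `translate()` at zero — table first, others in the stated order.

table();
translate([0, 0, 716]) open_box();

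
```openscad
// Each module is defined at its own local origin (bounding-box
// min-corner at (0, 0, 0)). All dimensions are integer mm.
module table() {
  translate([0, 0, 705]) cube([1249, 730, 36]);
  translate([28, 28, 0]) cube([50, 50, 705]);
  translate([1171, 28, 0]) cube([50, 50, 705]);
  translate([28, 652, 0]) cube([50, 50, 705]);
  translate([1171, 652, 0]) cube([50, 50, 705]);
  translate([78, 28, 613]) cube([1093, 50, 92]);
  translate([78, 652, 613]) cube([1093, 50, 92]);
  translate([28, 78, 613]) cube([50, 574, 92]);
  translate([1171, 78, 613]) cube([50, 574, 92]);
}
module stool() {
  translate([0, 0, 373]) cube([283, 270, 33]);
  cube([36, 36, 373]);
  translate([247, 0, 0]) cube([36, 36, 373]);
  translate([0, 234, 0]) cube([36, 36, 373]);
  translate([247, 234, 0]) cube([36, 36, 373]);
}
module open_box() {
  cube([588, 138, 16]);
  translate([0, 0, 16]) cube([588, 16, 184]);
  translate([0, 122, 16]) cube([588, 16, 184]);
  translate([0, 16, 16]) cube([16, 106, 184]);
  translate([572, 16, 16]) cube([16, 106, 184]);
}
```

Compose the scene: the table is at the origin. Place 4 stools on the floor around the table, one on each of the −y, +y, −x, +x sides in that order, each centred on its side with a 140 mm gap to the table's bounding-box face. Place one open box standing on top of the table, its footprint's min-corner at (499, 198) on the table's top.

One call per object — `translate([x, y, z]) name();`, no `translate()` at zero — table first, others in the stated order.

table();
translate([483, -410, 0]) stool();
translate([483, 870, 0]) stool();
translate([-423, 230, 0]) stool();
translate([1389, 230, 0]) stool();
translate([499, 198, 741]) open_box();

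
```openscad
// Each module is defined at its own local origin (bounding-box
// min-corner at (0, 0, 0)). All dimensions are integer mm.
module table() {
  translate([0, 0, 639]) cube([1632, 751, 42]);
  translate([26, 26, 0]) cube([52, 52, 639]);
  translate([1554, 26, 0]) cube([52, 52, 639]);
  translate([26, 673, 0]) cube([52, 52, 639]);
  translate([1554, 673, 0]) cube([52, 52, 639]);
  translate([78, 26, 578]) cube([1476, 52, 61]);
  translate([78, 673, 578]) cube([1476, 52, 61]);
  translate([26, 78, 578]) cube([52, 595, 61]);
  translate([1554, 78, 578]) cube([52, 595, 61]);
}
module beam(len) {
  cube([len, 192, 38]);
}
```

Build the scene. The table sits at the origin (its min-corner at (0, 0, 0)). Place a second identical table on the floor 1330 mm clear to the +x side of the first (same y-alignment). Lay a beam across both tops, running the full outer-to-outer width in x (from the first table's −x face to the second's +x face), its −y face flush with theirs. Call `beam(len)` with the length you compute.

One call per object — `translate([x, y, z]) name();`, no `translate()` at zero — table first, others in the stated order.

table();
translate([2962, 0, 0]) table();
translate([0, 0, 681]) beam(4594);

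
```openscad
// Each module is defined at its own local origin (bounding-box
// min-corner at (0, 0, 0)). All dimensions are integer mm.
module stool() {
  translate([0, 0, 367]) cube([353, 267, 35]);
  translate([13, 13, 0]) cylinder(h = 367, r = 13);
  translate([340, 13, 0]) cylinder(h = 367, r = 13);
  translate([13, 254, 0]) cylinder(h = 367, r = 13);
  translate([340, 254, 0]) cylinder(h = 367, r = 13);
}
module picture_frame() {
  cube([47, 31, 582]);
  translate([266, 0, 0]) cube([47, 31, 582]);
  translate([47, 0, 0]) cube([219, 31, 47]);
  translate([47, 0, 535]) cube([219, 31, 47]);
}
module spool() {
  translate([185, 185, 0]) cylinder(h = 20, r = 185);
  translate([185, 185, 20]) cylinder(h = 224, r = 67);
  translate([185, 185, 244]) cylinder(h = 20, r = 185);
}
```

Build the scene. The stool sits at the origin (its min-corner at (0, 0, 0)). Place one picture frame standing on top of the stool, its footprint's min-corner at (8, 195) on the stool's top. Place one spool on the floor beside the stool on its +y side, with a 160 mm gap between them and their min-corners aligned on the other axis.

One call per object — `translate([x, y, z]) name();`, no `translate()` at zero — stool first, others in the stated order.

stool();
translate([8, 195, 402]) picture_frame();
translate([0, 427, 0]) spool();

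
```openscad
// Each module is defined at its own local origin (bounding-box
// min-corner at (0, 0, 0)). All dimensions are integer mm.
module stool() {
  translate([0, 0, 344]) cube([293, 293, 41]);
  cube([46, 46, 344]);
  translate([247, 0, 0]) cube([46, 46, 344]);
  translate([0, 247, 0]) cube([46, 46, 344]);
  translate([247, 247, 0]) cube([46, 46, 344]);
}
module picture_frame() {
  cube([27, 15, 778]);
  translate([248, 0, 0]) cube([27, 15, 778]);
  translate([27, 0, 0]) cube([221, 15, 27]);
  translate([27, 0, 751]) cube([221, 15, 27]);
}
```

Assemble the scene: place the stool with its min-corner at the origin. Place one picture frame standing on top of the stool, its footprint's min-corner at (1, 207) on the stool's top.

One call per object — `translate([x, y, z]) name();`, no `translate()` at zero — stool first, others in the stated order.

stool();
translate([1, 207, 385]) picture_frame();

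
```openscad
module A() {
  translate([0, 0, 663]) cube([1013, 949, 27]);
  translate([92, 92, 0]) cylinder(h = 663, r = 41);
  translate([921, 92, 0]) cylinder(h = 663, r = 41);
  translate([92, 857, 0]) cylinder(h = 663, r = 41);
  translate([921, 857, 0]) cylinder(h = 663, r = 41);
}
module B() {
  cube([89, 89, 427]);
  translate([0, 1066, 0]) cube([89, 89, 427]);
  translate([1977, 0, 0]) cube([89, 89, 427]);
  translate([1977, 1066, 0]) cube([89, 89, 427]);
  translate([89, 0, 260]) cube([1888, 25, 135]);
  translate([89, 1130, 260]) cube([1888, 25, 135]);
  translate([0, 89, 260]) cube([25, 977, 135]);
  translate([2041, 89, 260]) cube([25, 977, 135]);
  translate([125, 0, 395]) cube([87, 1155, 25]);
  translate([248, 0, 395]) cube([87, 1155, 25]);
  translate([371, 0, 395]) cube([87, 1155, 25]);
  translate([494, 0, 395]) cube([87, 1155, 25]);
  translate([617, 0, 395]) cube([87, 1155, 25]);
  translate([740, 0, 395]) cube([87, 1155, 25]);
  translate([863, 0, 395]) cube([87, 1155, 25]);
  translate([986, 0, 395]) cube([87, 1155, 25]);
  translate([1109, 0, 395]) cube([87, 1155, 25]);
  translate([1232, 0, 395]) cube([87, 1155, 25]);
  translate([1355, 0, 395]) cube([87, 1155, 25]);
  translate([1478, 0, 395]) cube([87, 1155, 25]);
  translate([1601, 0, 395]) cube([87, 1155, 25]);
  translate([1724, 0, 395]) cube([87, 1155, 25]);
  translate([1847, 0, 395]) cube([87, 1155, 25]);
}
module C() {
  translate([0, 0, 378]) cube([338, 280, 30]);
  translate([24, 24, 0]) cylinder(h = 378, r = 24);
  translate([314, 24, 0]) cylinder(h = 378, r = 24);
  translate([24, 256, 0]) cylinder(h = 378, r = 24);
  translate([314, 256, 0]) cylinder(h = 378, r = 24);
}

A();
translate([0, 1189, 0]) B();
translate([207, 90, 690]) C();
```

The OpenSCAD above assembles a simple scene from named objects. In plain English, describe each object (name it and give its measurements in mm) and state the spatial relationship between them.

A is a table: top 1013 mm (x) × 949 mm (y), 27 mm thick, upper face at z = 690 mm, on four round legs of 82 mm diameter, each leg's bounding box inset 51 mm from the nearest pair of top edges, running from z = 0 to the bottom of the top.

B is a bed frame 2066 mm long (x) by 1155 mm wide (y). Four 89×89 mm corner posts, 427 mm tall, at the corners of the footprint. Four rails of 25 mm thickness and 135 mm height run between adjacent posts with their undersides at z = 260 mm, their outer faces flush with the outside of the frame (the two x-running rails run between the posts' inner faces; the two y-running rails run between the posts' inner faces). 15 slats, each 87 mm wide (x) and 25 mm thick, lie across the top of the two x-running rails, running the full 1155 mm width of the frame in y; the slats are evenly spaced along x between the inner faces of the end posts with equal gaps (rounded down to the nearest mm) at the −x end and between each pair — any rounding remainder accumulates at the +x end.

C is a four-legged stool. The seat is a 338×280×30 mm slab whose top surface is at z = 408 mm; four round legs, each 48 mm in diameter, run from the floor (z = 0) to the underside of the seat, each leg's axis is inset half a diameter from the nearest pair of seat edges (so the leg's bounding box is flush with the corner).

The bed frame is on the floor beside the table on its +y side. The stool is on top of the table.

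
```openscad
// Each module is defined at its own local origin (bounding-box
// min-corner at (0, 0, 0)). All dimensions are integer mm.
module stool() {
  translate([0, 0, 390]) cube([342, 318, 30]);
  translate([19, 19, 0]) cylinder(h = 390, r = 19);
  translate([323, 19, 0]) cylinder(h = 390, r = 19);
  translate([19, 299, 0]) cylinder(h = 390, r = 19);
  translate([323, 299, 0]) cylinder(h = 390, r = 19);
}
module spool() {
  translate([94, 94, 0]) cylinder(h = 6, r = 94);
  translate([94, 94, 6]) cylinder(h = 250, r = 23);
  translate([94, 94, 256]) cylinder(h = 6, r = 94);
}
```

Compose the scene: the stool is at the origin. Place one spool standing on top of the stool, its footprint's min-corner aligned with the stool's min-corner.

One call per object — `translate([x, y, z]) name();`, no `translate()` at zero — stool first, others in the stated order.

stool();
translate([0, 0, 420]) spool();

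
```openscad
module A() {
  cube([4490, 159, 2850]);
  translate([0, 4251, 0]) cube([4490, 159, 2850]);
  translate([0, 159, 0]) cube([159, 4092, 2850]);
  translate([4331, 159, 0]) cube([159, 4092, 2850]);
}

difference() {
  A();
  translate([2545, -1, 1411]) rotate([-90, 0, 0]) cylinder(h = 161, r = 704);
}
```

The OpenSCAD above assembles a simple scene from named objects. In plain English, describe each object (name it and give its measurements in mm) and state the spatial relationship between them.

A is a box-shaped house frame (walls only): outside footprint 4490×4410 mm, wall height 2850 mm, wall thickness 159 mm. The two y-facing walls run the full x-width; the two x-facing walls fit between the inner faces of the y-facing walls.

The house frame has a circular hole of radius 704 mm through its front wall, centred at (x = 2545, z = 1411).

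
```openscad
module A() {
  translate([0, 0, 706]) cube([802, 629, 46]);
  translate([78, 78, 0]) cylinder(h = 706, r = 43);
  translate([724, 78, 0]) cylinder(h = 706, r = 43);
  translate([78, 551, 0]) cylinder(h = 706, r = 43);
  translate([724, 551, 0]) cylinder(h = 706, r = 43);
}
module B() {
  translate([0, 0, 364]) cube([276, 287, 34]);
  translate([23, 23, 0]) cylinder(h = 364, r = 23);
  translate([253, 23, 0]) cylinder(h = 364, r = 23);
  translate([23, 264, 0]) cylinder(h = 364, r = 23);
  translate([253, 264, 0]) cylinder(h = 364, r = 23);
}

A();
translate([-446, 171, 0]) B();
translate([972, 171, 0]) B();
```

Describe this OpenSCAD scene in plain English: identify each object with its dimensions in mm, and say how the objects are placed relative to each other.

A is a table: top 802 mm (x) × 629 mm (y), 46 mm thick, upper face at z = 752 mm, on four round legs of 86 mm diameter, each leg's bounding box inset 35 mm from the nearest pair of top edges, running from z = 0 to the bottom of the top.

B is a four-legged stool. The seat is 276×287 mm, 34 mm thick, top at z = 398 mm. It stands on four round legs, each 46 mm in diameter, from z = 0 to the seat underside, each leg's axis is inset half a diameter from the nearest pair of seat edges (so the leg's bounding box is flush with the corner).

Two stools sit around the table at the −x, +x sides.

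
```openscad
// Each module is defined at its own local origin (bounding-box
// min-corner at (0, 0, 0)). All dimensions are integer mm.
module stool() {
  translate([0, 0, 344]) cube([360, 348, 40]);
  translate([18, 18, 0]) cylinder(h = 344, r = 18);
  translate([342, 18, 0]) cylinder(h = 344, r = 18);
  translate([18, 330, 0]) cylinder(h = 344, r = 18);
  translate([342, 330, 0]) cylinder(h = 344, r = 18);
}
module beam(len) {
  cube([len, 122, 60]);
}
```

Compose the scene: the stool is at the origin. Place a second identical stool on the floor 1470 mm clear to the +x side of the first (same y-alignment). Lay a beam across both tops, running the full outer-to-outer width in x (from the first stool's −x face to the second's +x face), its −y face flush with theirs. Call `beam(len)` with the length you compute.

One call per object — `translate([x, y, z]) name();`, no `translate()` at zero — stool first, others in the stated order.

stool();
translate([1830, 0, 0]) stool();
translate([0, 0, 384]) beam(2190);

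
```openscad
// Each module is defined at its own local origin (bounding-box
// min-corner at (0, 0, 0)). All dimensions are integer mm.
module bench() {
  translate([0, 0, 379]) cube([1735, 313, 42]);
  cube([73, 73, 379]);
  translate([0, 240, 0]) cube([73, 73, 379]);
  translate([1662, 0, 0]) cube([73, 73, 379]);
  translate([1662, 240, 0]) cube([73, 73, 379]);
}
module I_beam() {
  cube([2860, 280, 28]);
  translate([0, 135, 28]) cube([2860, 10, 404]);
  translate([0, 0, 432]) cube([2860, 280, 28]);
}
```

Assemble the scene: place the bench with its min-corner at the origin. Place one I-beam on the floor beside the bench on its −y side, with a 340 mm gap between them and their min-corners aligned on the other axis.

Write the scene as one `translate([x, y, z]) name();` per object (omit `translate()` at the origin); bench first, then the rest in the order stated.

bench();
translate([0, -620, 0]) I_beam();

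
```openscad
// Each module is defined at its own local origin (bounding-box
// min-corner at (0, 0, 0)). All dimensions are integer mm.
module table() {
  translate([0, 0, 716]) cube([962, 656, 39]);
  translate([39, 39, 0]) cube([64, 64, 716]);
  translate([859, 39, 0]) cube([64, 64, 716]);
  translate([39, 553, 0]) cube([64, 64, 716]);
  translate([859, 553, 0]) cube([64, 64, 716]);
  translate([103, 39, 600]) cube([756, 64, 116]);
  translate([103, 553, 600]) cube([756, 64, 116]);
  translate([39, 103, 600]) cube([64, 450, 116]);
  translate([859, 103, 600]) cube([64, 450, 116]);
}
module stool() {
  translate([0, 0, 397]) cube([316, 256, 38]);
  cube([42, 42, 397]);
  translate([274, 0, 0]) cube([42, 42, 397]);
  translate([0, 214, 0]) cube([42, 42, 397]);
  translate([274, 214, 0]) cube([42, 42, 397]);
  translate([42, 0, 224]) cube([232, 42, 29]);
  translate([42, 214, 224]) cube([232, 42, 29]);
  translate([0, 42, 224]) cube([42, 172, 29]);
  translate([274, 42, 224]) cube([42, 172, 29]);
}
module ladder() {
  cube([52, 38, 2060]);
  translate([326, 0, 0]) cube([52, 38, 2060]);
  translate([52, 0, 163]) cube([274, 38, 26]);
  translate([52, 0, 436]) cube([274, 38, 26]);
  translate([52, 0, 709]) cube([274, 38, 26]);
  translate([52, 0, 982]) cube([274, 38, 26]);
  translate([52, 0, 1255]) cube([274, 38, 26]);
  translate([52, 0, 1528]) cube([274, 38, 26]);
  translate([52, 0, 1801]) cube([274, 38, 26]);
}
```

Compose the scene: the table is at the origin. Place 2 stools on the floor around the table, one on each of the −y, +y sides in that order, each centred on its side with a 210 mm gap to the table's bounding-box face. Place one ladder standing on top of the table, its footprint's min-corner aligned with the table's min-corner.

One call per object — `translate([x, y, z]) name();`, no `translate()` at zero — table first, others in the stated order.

table();
translate([323, -466, 0]) stool();
translate([323, 866, 0]) stool();
translate([0, 0, 755]) ladder();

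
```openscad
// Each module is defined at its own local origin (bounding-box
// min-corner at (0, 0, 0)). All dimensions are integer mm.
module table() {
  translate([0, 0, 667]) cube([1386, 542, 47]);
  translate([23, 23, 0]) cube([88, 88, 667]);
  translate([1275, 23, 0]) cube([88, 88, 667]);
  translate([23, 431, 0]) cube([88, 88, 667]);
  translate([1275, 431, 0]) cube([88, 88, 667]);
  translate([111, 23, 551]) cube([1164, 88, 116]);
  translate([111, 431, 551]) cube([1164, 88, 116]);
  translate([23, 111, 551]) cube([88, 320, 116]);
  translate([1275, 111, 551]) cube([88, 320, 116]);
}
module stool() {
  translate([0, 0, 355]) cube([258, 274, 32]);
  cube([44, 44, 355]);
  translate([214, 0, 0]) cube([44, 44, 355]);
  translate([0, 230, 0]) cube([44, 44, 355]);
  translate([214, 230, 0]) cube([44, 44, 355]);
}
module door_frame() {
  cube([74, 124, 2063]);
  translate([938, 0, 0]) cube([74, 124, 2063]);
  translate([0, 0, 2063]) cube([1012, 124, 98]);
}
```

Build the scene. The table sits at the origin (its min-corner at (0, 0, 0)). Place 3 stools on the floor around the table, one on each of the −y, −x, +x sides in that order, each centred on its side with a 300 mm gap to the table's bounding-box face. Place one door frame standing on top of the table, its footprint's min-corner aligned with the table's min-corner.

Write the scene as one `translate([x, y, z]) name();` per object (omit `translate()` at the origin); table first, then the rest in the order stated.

table();
translate([564, -574, 0]) stool();
translate([-558, 134, 0]) stool();
translate([1686, 134, 0]) stool();
translate([0, 0, 714]) door_frame();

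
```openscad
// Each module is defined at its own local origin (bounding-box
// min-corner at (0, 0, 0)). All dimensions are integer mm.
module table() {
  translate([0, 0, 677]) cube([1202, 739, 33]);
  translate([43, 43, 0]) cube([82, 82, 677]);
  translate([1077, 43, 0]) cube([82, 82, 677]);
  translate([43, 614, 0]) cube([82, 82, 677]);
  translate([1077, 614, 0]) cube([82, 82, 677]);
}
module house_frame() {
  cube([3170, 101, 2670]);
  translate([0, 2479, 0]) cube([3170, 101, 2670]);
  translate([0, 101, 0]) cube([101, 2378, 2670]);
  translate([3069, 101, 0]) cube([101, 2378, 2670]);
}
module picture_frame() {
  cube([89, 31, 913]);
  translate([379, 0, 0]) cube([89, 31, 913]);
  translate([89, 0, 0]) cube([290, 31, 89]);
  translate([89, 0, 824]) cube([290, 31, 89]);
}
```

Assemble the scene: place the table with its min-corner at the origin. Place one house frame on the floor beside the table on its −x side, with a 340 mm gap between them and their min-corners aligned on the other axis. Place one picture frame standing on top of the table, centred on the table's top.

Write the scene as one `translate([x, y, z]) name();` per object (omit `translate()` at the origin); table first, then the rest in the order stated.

table();
translate([-3510, 0, 0]) house_frame();
translate([367, 354, 710]) picture_frame();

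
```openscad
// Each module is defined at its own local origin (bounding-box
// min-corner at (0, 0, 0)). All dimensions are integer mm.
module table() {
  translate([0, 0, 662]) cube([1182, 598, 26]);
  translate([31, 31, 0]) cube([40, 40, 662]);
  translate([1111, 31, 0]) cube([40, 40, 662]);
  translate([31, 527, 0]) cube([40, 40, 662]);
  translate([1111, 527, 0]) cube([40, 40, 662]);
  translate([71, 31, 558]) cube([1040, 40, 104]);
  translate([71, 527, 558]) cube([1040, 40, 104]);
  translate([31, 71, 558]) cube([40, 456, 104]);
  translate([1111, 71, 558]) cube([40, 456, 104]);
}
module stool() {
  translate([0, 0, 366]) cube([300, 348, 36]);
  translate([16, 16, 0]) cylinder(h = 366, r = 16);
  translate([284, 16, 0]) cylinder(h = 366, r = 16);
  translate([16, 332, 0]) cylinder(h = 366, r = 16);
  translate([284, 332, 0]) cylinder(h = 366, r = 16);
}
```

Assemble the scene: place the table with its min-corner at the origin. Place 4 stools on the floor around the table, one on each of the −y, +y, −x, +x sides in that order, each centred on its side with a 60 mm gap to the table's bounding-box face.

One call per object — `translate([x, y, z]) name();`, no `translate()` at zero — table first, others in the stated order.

table();
translate([441, -408, 0]) stool();
translate([441, 658, 0]) stool();
translate([-360, 125, 0]) stool();
translate([1242, 125, 0]) stool();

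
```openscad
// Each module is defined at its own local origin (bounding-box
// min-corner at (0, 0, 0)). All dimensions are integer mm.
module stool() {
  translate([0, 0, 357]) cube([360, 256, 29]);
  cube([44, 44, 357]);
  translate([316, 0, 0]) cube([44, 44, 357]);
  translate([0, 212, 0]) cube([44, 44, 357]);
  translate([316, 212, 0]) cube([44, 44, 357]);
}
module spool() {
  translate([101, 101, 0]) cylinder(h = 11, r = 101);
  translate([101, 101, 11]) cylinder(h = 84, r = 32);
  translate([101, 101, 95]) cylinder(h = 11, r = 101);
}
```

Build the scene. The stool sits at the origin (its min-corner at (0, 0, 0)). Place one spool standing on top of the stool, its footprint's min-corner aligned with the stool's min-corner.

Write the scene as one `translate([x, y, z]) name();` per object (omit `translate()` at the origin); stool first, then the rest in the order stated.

stool();
translate([0, 0, 386]) spool();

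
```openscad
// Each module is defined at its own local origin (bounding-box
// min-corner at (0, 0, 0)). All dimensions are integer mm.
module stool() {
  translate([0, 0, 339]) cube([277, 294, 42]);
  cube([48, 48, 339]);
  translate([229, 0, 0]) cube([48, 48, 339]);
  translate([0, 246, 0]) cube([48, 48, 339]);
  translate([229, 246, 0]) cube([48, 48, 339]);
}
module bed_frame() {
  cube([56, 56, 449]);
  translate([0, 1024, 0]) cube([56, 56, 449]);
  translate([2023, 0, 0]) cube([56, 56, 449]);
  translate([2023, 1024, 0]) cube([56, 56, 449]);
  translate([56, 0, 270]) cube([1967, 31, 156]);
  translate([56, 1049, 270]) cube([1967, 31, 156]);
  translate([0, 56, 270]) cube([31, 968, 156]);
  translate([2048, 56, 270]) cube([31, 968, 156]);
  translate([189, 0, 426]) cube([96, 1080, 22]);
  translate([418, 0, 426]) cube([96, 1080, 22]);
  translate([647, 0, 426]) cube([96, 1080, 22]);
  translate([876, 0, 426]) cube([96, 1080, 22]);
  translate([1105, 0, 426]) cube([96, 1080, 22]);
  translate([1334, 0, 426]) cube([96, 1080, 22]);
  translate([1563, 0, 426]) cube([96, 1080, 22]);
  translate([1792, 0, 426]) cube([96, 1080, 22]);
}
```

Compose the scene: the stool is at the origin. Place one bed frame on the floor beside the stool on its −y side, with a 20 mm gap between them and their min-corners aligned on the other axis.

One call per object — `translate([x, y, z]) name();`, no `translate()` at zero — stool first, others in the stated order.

stool();
translate([0, -1100, 0]) bed_frame();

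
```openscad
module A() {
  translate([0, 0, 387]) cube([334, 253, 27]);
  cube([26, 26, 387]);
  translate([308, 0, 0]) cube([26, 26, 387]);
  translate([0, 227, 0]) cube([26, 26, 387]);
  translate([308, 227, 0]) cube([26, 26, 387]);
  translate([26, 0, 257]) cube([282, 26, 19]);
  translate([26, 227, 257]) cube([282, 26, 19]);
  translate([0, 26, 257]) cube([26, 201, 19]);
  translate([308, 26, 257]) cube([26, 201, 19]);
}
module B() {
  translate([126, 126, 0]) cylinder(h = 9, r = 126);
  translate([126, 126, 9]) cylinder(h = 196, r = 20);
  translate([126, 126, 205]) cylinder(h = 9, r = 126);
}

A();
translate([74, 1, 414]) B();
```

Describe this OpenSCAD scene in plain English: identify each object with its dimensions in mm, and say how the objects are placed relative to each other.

A is a four-legged stool. The seat is a 334×253×27 mm slab whose top surface is at z = 414 mm; four square legs, each 26×26 mm in cross-section, run from the floor (z = 0) to the underside of the seat, each flush with a corner of the seat. Four stretchers, 26 mm wide and 19 mm tall, connect adjacent legs with their undersides at z = 257 mm, each running between the inner faces of the legs it joins and aligned with the legs' outer faces on the other axis.

B is a spool: two coaxial disc flanges of radius 126 mm and thickness 9 mm, joined by a core cylinder of radius 20 mm and height 196 mm. The lower flange rests on z = 0 and the three cylinders share a vertical axis.

The spool is on top of the stool.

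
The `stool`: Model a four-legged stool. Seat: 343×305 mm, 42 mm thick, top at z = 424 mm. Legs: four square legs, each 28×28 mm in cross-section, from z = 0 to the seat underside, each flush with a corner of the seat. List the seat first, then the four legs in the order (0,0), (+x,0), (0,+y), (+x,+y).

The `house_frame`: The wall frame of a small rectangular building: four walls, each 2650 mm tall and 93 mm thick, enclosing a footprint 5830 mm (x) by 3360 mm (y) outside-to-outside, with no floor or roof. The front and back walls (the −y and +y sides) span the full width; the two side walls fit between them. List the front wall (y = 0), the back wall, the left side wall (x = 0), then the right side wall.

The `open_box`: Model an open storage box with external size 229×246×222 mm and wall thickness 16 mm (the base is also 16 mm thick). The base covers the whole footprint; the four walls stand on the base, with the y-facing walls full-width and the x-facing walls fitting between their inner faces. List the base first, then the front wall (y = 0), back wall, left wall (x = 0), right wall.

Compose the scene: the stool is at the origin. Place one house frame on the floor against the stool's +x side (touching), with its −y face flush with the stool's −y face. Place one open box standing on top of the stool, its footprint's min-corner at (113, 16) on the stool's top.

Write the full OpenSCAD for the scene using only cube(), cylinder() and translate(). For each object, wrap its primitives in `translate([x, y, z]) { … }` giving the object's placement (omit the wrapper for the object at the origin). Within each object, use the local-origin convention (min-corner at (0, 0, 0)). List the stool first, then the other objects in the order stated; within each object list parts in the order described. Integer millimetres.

translate([0, 0, 382]) cube([343, 305, 42]);
cube([28, 28, 382]);
translate([315, 0, 0]) cube([28, 28, 382]);
translate([0, 277, 0]) cube([28, 28, 382]);
translate([315, 277, 0]) cube([28, 28, 382]);
translate([343, 0, 0]) {
  cube([5830, 93, 2650]);
  translate([0, 3267, 0]) cube([5830, 93, 2650]);
  translate([0, 93, 0]) cube([93, 3174, 2650]);
  translate([5737, 93, 0]) cube([93, 3174, 2650]);
}
translate([113, 16, 424]) {
  cube([229, 246, 16]);
  translate([0, 0, 16]) cube([229, 16, 206]);
  translate([0, 230, 16]) cube([229, 16, 206]);
  translate([0, 16, 16]) cube([16, 214, 206]);
  translate([213, 16, 16]) cube([16, 214, 206]);
}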